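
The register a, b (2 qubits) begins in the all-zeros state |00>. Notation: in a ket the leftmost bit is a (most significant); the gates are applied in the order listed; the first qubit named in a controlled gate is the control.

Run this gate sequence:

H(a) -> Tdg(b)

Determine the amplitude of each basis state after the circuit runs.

The final amplitudes are sqrt(2)/2 on |00>, 0 on |01>, sqrt(2)/2 on |10>, 0 on |11>.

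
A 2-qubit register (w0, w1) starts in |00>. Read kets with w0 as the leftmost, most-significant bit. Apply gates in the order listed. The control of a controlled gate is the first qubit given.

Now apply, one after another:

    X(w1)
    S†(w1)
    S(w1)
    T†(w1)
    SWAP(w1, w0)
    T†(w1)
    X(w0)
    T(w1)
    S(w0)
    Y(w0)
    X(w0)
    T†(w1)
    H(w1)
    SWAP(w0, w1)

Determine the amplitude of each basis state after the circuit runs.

The resulting statevector has amplitude sqrt(2)*exp(I*pi/4)/2 on |00>, 0 on |01>, sqrt(2)*exp(I*pi/4)/2 on |10>, 0 on |11>.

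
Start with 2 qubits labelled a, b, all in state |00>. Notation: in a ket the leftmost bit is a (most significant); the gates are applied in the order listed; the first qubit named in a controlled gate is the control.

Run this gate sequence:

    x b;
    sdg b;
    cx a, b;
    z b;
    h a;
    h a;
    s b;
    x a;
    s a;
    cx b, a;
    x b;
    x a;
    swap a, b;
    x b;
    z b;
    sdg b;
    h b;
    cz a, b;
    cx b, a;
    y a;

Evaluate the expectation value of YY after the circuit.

The observable YY averages to -1.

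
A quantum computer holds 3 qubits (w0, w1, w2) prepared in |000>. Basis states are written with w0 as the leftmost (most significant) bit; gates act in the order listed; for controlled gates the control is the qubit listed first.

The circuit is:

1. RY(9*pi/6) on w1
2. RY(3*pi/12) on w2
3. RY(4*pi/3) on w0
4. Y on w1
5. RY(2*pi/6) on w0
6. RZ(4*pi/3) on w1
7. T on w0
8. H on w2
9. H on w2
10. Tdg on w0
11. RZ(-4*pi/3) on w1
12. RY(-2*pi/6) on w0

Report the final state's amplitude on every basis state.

The final amplitudes are I*sqrt(2*sqrt(2) + 4)/8 on |000>, I*sqrt(4 - 2*sqrt(2))/8 on |001>, I*sqrt(2*sqrt(2) + 4)/8 on |010>, I*sqrt(4 - 2*sqrt(2))/8 on |011>, -I*sqrt(6*sqrt(2) + 12)/8 on |100>, -I*sqrt(12 - 6*sqrt(2))/8 on |101>, -I*sqrt(6*sqrt(2) + 12)/8 on |110>, -I*sqrt(12 - 6*sqrt(2))/8 on |111>. Key observation: the block from step 5 through step 12 cancels to the identity and can be dropped.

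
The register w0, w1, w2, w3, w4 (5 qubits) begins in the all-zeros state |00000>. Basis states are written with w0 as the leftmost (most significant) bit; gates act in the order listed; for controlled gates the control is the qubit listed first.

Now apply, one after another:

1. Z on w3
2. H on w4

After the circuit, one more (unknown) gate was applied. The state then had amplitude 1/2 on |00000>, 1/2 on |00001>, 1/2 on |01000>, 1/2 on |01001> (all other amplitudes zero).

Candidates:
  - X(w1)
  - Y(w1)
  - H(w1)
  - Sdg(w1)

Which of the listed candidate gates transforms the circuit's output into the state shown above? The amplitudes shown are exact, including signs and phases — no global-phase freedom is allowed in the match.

The applied gate was H(w1).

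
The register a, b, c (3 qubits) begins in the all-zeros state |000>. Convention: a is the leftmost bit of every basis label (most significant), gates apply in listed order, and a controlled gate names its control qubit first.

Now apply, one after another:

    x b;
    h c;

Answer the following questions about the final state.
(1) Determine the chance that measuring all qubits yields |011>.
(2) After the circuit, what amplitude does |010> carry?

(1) A full measurement returns |011> with probability 1/2.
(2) The final state's coefficient on |010> equals sqrt(2)/2.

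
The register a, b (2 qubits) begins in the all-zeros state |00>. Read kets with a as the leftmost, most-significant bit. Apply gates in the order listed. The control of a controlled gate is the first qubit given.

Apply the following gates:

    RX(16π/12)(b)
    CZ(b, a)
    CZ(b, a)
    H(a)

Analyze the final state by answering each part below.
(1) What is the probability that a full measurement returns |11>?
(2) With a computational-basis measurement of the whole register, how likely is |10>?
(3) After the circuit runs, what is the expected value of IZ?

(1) The probability of measuring |11> is 3/8. Key observation: steps 2-3 multiply out to the identity, so the circuit reduces to the remaining gates.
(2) Outcome |10> occurs with probability 1/8.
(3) The expectation value of IZ is -1/2.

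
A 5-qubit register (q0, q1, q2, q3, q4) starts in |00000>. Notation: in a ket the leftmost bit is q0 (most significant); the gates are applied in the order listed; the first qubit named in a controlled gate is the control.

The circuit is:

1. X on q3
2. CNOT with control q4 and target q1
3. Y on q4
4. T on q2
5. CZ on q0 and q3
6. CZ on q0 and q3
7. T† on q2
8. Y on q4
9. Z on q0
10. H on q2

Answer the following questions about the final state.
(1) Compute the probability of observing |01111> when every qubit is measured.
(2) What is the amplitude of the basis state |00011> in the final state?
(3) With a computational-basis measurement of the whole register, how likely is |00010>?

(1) A full measurement returns |01111> with probability 0. Key observation: steps 3-8 multiply out to the identity, so the circuit reduces to the remaining gates.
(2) The final state's coefficient on |00011> equals 0.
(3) Outcome |00010> occurs with probability 1/2.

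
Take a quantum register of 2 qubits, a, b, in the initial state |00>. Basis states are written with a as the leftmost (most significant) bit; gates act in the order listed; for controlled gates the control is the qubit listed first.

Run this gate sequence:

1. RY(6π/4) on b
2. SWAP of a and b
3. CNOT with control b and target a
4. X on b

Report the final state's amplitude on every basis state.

The final amplitudes are 0 on |00>, -sqrt(2)/2 on |01>, 0 on |10>, sqrt(2)/2 on |11>.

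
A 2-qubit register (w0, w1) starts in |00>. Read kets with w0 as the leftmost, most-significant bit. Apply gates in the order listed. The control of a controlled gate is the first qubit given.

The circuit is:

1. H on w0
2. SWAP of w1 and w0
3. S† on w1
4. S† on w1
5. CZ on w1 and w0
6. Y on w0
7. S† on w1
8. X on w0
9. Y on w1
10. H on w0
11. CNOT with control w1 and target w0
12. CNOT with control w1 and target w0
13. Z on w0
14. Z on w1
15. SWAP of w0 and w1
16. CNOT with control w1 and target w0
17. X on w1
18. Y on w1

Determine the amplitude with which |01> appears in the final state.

The amplitude on |01> is -I/2.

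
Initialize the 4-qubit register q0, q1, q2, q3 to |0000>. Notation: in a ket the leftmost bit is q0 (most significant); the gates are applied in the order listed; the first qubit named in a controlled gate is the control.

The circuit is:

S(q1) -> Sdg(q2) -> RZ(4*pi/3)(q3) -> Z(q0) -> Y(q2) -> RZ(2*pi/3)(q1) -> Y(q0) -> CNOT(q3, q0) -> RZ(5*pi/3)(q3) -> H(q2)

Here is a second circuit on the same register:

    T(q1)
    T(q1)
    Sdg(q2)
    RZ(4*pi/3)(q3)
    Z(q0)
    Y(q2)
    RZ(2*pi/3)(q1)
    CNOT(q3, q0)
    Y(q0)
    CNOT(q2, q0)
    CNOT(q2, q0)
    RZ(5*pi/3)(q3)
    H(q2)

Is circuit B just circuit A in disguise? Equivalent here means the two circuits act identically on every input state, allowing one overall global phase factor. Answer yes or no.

No, they are not equivalent — no single phase factor reconciles the two unitaries.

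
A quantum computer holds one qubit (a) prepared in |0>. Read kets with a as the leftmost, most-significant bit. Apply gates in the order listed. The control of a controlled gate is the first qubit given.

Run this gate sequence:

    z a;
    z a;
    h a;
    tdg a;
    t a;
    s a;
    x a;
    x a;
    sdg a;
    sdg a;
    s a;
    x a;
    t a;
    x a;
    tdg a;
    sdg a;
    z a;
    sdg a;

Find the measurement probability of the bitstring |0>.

The probability of measuring |0> is 1/2. Key observation: gates 7-8 undo each other exactly, leaving only the rest of the circuit to track.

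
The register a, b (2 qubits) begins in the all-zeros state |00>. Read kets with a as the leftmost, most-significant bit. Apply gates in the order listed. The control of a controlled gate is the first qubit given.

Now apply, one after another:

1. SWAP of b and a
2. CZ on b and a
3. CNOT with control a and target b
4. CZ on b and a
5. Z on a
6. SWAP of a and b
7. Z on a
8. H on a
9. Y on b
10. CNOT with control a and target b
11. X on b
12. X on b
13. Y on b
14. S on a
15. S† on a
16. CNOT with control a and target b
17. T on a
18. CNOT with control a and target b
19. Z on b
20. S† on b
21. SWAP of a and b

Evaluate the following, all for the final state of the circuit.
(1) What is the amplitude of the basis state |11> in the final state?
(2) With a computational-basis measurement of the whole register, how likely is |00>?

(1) The final state's coefficient on |11> equals -sqrt(2)*exp(3*I*pi/4)/2. Key observation: gates 14-15 undo each other exactly, leaving only the rest of the circuit to track.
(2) A full measurement returns |00> with probability 1/2.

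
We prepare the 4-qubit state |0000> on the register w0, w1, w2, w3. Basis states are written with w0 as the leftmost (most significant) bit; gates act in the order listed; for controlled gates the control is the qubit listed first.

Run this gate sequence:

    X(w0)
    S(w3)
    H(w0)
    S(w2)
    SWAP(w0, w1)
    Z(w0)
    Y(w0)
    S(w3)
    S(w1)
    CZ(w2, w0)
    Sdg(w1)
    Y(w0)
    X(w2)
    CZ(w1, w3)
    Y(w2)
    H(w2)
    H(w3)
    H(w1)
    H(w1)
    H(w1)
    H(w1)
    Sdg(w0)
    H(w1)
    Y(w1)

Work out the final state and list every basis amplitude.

After the circuit, the state carries amplitude -1/2 on |0000>, -1/2 on |0001>, -1/2 on |0010>, -1/2 on |0011>, and 0 on every other basis state. Key observation: gates 18-21 undo each other exactly, leaving only the rest of the circuit to track.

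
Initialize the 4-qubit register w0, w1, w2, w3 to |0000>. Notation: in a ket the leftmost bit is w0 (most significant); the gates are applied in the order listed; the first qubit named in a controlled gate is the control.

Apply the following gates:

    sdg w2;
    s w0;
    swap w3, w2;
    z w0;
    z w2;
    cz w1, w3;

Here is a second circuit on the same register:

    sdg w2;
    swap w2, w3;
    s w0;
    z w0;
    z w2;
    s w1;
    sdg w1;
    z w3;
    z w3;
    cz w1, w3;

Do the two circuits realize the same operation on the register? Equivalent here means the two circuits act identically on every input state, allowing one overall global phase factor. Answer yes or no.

Yes, they are equivalent — the unitaries differ by at most a global phase.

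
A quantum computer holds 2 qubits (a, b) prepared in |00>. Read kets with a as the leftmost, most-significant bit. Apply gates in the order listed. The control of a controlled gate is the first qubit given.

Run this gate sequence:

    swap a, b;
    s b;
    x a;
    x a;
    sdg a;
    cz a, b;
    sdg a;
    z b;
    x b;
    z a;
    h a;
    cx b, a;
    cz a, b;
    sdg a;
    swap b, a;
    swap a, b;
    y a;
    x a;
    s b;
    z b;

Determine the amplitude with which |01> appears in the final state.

The amplitude on |01> is sqrt(2)/2. Key observation: steps 3-4 multiply out to the identity, so the circuit reduces to the remaining gates.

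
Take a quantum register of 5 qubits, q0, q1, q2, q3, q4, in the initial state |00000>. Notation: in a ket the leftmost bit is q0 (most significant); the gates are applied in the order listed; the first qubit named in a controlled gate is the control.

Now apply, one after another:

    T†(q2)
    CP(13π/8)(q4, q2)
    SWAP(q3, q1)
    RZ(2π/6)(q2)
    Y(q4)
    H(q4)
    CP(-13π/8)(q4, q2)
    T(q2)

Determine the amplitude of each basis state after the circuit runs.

The final amplitudes are sqrt(2)*exp(I*pi/3)/2 on |00000>, -sqrt(2)*exp(I*pi/3)/2 on |00001>, and 0 on every other basis state.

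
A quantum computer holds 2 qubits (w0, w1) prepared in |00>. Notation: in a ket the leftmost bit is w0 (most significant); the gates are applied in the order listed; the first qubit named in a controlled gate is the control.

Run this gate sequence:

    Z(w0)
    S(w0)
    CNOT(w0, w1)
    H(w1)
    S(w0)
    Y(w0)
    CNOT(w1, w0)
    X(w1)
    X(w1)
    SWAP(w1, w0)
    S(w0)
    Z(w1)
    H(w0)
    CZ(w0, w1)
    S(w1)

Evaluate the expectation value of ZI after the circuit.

In the final state, ZI has expectation 0.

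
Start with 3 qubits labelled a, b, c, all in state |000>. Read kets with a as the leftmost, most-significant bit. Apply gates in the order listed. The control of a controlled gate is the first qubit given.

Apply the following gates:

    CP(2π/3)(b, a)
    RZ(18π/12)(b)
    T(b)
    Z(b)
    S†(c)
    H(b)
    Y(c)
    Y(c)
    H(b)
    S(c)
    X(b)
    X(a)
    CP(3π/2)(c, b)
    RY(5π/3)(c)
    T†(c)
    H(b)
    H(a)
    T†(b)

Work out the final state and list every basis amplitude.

The resulting statevector has amplitude sqrt(3)*exp(I*pi/4)/4 on |000>, -1/4 on |001>, -sqrt(3)/4 on |010>, -exp(3*I*pi/4)/4 on |011>, -sqrt(3)*exp(I*pi/4)/4 on |100>, 1/4 on |101>, sqrt(3)/4 on |110>, exp(3*I*pi/4)/4 on |111>. Key observation: gates 5-10 undo each other exactly, leaving only the rest of the circuit to track.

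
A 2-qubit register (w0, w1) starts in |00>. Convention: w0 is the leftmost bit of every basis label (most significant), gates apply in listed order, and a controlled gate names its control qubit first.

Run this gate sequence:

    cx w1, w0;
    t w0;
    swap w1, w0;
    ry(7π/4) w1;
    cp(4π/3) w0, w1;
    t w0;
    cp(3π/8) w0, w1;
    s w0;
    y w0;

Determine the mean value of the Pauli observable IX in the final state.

In the final state, IX has expectation -sqrt(2)/2.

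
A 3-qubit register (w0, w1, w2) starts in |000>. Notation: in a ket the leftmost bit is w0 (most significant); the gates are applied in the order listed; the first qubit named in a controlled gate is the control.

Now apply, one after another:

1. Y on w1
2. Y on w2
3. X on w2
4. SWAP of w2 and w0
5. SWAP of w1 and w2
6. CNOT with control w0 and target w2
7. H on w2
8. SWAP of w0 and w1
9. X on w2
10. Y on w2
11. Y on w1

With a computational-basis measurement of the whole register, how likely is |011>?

A full measurement returns |011> with probability 1/2.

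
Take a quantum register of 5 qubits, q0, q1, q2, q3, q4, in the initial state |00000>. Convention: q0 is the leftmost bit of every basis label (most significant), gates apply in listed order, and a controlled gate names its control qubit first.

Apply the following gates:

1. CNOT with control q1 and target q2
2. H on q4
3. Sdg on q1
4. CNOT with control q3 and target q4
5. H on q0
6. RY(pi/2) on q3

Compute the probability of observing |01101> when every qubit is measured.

The probability of measuring |01101> is 0.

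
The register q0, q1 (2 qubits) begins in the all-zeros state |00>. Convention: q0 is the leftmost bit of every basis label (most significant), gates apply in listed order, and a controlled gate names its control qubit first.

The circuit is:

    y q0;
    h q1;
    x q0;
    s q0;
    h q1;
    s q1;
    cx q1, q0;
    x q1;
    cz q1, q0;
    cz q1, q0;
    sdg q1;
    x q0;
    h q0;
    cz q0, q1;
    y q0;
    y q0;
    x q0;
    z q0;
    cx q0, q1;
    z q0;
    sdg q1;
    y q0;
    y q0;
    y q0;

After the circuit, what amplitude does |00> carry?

|00> carries amplitude -sqrt(2)*I/2 in the final state.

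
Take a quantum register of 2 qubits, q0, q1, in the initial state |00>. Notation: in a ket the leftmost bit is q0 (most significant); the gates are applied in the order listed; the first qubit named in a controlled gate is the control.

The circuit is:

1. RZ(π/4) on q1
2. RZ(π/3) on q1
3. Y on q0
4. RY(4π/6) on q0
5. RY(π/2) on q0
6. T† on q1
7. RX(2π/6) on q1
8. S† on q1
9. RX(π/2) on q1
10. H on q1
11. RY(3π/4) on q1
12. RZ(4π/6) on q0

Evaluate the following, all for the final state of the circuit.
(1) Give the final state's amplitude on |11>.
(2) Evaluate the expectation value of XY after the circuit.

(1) The amplitude on |11> is -sqrt(2)*I*sqrt(sqrt(2)/4 + 1/2)*exp(I*pi/24)/4 - sqrt(2)*I*sqrt(1/2 - sqrt(2)/4)*exp(I*pi/24)/8 - sqrt(2)*sqrt(sqrt(2)/4 + 1/2)*exp(I*pi/24)/4 + sqrt(2)*sqrt(1/2 - sqrt(2)/4)*exp(I*pi/24)/8 + sqrt(6)*sqrt(sqrt(2)/4 + 1/2)*exp(I*pi/24)/8 + sqrt(6)*I*sqrt(sqrt(2)/4 + 1/2)*exp(I*pi/24)/8.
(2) In the final state, XY has expectation -1/8.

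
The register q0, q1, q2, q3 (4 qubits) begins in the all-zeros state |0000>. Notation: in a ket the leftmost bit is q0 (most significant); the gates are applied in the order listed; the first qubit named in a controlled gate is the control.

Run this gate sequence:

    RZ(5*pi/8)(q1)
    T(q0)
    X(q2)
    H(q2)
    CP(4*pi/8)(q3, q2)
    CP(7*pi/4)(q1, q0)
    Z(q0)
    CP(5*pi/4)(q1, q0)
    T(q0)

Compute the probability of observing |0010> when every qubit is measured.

A full measurement returns |0010> with probability 1/2.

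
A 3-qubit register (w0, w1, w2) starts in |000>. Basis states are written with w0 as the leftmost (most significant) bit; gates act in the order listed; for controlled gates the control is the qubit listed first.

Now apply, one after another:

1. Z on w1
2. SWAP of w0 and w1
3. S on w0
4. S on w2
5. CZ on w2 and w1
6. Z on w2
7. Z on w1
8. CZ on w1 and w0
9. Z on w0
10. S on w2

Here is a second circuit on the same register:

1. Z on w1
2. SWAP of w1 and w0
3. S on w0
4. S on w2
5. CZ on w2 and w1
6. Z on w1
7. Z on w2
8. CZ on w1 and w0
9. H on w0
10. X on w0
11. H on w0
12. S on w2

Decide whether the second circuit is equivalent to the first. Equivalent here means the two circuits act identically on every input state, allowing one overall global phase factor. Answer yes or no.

Yes: on every input state the two circuits agree up to one overall phase factor.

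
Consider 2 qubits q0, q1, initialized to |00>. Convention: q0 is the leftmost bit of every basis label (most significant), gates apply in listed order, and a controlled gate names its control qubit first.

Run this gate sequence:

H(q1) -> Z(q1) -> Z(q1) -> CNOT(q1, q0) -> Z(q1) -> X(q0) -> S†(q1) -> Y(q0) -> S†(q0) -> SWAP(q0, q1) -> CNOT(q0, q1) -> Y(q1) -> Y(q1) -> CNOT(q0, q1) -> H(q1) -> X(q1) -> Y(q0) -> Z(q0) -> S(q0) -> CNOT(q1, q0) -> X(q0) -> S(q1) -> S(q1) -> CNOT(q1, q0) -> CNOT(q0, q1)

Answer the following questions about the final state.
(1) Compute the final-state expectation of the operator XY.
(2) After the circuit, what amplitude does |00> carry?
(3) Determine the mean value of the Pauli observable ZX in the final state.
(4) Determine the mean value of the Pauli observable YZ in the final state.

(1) The expectation value of XY is -1.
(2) |00> carries amplitude -I/2 in the final state.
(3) The observable ZX averages to -1.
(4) The observable YZ averages to -1.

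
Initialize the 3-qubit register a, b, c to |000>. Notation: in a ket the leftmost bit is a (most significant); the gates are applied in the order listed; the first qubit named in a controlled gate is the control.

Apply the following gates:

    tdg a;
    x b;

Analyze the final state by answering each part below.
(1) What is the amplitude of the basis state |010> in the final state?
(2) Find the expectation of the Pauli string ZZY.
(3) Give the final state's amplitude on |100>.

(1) |010> carries amplitude 1 in the final state.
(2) In the final state, ZZY has expectation 0.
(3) |100> carries amplitude 0 in the final state.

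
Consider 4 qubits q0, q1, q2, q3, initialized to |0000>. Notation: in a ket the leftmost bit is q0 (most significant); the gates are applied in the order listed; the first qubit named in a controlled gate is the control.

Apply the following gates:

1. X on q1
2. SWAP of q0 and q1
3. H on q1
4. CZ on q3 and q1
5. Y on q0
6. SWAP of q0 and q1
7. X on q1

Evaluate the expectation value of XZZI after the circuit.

In the final state, XZZI has expectation -1.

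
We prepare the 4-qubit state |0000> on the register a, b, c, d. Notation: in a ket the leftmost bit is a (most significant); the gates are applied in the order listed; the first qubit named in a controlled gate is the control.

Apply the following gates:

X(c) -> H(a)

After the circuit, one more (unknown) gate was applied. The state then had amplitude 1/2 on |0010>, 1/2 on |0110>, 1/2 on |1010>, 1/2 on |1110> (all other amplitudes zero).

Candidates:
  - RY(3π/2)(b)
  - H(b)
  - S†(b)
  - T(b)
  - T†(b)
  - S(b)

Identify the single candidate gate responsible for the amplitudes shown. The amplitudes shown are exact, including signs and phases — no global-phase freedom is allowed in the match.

The applied gate was H(b).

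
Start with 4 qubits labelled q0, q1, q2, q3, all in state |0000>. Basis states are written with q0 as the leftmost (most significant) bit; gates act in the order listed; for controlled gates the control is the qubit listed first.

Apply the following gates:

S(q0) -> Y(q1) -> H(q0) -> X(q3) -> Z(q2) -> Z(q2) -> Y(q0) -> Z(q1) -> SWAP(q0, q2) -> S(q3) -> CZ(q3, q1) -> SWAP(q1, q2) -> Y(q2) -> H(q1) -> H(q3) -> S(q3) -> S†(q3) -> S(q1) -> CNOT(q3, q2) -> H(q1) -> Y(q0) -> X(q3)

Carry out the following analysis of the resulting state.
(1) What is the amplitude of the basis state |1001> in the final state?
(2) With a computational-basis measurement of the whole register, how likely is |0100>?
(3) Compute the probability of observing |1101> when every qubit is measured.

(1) The final state's coefficient on |1001> equals -1/2.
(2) Outcome |0100> occurs with probability 0.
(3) The probability of measuring |1101> is 1/4.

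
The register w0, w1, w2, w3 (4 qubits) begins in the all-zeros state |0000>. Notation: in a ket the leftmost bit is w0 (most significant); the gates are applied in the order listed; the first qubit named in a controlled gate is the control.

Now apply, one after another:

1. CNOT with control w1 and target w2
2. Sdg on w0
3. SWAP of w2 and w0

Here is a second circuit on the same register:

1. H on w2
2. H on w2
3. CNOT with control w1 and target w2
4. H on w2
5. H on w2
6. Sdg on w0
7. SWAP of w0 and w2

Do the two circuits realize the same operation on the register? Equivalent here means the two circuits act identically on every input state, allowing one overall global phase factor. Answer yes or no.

Yes — the two circuits implement the same unitary up to a global phase.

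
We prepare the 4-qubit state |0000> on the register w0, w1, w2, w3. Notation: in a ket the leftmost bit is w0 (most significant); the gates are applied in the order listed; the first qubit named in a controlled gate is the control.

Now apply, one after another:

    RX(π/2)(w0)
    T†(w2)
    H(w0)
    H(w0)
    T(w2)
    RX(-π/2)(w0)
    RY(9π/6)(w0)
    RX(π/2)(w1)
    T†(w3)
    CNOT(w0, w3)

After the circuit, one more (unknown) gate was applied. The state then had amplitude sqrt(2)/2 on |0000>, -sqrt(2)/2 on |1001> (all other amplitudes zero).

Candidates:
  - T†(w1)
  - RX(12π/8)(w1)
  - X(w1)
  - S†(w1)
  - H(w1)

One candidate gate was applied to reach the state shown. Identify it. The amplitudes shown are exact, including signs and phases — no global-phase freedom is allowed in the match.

The unique candidate consistent with the amplitudes is RX(12π/8)(w1). Key observation: the block from step 1 through step 6 cancels to the identity and can be dropped.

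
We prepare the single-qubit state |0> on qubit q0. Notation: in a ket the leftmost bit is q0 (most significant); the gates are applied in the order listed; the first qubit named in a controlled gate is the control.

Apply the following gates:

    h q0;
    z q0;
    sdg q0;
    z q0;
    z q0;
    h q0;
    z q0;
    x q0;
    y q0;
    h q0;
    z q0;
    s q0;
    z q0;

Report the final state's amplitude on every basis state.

The final amplitudes are -sqrt(2)*I/2 on |0>, sqrt(2)*I/2 on |1>.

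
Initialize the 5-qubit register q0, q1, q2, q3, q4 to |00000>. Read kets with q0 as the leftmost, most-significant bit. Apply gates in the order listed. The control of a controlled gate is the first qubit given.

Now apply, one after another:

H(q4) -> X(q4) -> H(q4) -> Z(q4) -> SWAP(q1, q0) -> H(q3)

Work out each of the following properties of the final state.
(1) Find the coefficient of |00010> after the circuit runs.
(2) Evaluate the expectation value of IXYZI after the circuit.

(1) The final state's coefficient on |00010> equals sqrt(2)/2.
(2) The observable IXYZI averages to 0.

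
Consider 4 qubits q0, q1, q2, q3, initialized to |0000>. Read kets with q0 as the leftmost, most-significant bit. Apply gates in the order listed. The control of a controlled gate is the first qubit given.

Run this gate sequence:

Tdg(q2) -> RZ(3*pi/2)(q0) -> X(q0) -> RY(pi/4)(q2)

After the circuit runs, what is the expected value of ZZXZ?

In the final state, ZZXZ has expectation -sqrt(2)/2.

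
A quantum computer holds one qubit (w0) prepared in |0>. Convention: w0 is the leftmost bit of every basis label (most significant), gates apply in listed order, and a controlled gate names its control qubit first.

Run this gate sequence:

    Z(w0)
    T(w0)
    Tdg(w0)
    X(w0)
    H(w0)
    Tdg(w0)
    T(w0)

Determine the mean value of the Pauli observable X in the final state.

In the final state, X has expectation -1.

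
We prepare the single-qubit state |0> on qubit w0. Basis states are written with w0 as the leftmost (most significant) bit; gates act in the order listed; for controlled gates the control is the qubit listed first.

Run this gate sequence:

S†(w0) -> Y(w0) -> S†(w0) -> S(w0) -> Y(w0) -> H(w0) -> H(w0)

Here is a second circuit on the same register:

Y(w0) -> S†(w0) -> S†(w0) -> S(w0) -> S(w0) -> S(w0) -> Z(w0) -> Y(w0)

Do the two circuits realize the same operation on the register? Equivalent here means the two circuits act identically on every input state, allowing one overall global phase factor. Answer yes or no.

No — the two circuits implement different unitaries, even allowing a global phase.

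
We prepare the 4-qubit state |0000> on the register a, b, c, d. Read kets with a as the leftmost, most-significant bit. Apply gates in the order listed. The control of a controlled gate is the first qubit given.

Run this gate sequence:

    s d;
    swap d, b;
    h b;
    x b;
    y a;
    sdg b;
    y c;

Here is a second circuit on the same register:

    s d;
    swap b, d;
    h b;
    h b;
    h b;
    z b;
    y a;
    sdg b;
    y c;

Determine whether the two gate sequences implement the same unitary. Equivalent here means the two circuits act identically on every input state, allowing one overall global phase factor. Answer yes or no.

No, they are not equivalent — no single phase factor reconciles the two unitaries.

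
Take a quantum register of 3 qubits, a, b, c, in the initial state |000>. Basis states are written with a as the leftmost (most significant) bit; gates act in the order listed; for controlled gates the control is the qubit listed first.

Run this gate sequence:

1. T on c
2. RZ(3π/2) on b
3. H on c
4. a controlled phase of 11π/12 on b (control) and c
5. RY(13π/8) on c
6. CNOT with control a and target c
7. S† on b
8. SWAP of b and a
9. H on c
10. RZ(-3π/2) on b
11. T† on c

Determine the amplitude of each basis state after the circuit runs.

The resulting statevector has amplitude -cos(3*pi/16) on |000>, exp(3*I*pi/4)*sin(3*pi/16) on |001>, and 0 on every other basis state.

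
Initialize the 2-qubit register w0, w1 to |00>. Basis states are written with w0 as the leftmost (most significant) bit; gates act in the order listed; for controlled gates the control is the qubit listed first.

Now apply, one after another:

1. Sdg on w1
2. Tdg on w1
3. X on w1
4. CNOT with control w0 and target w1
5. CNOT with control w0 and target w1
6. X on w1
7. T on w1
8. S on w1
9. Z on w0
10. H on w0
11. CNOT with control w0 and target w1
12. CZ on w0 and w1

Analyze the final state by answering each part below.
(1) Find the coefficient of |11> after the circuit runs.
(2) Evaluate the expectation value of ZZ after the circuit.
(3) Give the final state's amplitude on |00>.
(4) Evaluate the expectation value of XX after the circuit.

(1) |11> carries amplitude -sqrt(2)/2 in the final state. Key observation: gates 1-8 undo each other exactly, leaving only the rest of the circuit to track.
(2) The expectation value of ZZ is 1.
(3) The amplitude on |00> is sqrt(2)/2.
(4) The observable XX averages to -1.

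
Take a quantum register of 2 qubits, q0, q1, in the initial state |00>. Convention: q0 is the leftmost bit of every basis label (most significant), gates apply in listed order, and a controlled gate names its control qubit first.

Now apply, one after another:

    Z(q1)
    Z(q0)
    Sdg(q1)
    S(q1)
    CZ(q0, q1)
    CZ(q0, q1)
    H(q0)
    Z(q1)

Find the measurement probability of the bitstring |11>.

The probability of measuring |11> is 0.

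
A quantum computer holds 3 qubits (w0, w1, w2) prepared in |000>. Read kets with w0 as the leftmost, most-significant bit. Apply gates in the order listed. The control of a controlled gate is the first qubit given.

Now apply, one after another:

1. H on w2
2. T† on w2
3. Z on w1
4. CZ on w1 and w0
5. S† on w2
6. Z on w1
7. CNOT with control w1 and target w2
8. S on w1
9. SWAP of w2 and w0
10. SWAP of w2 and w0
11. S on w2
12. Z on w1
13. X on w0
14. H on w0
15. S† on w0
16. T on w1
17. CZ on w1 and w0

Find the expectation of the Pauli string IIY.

The observable IIY averages to -sqrt(2)/2.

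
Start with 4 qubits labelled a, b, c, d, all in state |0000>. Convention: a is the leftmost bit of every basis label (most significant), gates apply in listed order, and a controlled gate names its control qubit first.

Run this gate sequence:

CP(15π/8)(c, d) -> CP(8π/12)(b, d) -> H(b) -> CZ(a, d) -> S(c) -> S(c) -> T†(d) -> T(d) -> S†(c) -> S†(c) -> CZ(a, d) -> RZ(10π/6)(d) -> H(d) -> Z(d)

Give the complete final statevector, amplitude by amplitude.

The final amplitudes are -exp(I*pi/6)/2 on |0000>, exp(I*pi/6)/2 on |0001>, -exp(I*pi/6)/2 on |0100>, exp(I*pi/6)/2 on |0101>, and 0 on every other basis state. Key observation: gates 4-11 undo each other exactly, leaving only the rest of the circuit to track.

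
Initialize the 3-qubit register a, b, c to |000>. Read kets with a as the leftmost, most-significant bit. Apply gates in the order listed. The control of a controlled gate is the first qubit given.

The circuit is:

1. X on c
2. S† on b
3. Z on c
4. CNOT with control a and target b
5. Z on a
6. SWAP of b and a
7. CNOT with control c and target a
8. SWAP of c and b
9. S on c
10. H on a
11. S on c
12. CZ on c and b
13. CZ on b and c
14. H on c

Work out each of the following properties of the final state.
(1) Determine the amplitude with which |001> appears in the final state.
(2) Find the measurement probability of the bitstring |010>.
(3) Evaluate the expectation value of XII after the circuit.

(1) The final state's coefficient on |001> equals 0.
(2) The probability of measuring |010> is 1/4.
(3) In the final state, XII has expectation -1.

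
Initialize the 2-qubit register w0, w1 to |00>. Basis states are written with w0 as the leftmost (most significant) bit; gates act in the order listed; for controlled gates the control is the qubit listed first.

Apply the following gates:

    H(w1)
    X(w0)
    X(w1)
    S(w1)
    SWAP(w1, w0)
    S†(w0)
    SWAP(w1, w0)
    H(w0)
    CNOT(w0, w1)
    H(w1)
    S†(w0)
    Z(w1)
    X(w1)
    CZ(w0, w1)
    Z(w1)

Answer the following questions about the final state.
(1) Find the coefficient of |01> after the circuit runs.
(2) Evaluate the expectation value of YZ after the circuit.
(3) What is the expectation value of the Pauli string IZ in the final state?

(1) The final state's coefficient on |01> equals -sqrt(2)/2.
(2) The observable YZ averages to 1.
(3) The expectation value of IZ is -1.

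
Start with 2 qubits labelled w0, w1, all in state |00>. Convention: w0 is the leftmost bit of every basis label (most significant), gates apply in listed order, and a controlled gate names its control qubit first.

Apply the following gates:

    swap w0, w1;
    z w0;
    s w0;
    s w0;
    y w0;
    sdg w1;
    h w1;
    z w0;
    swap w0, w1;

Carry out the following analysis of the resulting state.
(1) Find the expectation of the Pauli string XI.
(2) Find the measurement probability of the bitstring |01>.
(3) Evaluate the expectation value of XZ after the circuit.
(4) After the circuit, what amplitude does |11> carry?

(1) In the final state, XI has expectation 1.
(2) A full measurement returns |01> with probability 1/2.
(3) The expectation value of XZ is -1.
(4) The final state's coefficient on |11> equals -sqrt(2)*I/2.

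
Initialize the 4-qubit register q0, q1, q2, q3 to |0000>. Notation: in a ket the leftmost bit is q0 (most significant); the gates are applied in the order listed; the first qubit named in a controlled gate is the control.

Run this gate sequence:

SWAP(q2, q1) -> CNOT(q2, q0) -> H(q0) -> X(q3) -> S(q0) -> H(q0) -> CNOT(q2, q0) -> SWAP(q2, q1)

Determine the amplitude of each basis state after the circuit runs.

After the circuit, the state carries amplitude 1/2 + I/2 on |0001>, 1/2 - I/2 on |1001>, and 0 on every other basis state.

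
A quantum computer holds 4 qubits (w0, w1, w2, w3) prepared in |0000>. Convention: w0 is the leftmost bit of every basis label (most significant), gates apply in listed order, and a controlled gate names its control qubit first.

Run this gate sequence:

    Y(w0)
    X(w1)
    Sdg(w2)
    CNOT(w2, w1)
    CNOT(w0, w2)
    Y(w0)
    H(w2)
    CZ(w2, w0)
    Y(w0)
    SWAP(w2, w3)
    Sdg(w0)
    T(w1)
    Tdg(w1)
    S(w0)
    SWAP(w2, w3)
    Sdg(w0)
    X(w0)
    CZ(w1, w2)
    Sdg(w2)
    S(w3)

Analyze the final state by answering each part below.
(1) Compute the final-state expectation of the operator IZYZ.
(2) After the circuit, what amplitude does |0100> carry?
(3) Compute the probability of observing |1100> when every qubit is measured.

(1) In the final state, IZYZ has expectation 1.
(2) The final state's coefficient on |0100> equals sqrt(2)/2.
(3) A full measurement returns |1100> with probability 0.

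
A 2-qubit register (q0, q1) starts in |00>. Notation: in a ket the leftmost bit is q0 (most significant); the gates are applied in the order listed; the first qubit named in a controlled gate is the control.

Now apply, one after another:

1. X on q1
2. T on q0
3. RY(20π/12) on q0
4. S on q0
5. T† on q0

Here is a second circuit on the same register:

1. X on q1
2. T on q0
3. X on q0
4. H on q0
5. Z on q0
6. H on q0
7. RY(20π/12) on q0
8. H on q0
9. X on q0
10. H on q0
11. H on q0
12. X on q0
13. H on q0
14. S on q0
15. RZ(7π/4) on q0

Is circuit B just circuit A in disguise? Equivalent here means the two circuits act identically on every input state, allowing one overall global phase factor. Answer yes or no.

Yes, they are equivalent — the unitaries differ by at most a global phase.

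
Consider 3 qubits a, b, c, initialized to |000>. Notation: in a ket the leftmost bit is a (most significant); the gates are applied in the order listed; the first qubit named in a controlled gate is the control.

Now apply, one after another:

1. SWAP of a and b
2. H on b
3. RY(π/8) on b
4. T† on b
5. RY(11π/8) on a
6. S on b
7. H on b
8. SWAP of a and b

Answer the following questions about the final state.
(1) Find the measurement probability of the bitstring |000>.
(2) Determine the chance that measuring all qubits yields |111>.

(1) A full measurement returns |000> with probability (2 - sqrt(2 - sqrt(2)))*(sqrt(2)*(-2 + sqrt(sqrt(2) + 2)) + sqrt(2)*(sqrt(sqrt(2) + 2) + 2) + 8)/64.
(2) The probability of measuring |111> is 0.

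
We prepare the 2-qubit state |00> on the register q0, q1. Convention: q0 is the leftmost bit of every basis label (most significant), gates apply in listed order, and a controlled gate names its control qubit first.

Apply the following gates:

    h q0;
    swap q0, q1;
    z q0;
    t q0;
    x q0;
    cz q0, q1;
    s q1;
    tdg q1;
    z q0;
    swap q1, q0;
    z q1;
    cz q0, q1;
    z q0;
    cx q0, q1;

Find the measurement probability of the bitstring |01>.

Outcome |01> occurs with probability 1/2.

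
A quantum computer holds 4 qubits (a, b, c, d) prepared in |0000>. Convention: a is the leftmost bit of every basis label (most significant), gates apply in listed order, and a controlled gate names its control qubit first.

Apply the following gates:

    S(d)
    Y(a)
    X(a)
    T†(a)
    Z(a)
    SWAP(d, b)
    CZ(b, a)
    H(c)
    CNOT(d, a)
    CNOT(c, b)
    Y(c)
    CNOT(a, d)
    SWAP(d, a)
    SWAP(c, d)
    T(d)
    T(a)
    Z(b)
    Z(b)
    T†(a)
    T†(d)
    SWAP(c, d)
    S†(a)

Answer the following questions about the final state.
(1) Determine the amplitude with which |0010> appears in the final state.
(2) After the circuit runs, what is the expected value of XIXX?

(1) The final state's coefficient on |0010> equals -sqrt(2)/2. Key observation: steps 14-21 multiply out to the identity, so the circuit reduces to the remaining gates.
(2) In the final state, XIXX has expectation 0.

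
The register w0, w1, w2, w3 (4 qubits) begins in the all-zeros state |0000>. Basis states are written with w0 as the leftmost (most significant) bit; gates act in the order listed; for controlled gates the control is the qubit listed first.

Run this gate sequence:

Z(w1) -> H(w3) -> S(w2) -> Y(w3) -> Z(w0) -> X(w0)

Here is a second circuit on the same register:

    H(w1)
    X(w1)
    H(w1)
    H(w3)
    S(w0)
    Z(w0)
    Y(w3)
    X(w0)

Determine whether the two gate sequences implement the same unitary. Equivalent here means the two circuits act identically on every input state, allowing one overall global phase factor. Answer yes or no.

No, they are not equivalent — no single phase factor reconciles the two unitaries.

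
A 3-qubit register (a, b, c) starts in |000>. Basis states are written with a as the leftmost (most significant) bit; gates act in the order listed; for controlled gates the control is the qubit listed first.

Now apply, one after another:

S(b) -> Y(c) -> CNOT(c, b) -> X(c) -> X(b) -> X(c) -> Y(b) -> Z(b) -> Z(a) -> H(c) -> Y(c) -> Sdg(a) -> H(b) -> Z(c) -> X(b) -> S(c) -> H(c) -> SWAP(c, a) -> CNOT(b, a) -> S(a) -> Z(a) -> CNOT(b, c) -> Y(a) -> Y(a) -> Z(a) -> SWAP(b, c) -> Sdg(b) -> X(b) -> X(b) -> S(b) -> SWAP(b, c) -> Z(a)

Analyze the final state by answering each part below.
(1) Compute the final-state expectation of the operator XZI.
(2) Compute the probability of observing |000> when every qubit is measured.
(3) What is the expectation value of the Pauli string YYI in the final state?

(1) The observable XZI averages to 1. Key observation: the block from step 25 through step 32 cancels to the identity and can be dropped.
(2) The probability of measuring |000> is 1/4.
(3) The expectation value of YYI is 0.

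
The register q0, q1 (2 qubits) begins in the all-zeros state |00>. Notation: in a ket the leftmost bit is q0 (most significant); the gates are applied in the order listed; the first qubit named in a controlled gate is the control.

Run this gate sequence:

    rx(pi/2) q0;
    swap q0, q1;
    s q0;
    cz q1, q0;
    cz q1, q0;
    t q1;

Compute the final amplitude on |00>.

|00> carries amplitude sqrt(2)/2 in the final state. Key observation: steps 4-5 multiply out to the identity, so the circuit reduces to the remaining gates.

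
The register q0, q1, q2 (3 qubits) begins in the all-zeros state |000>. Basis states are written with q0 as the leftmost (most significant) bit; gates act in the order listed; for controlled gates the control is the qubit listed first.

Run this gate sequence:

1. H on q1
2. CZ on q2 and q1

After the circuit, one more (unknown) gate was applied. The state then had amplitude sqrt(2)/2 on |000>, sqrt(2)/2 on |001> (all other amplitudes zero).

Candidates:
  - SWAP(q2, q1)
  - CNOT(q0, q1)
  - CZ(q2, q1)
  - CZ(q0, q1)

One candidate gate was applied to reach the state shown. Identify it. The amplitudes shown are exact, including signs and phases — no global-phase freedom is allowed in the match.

The unique candidate consistent with the amplitudes is SWAP(q2, q1).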